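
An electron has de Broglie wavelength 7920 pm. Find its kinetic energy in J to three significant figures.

KE = 3.84 × 10⁻²¹ J

p = h/λ = 6.626 × 10⁻³⁴ / 7.920 × 10⁻⁹ = 8.366 × 10⁻²⁶ kg·m/s.
KE = p²/(2m) = (8.366 × 10⁻²⁶)² / (2 × 9.109 × 10⁻³¹) = 3.842 × 10⁻²¹ J = 3.84 × 10⁻²¹ J.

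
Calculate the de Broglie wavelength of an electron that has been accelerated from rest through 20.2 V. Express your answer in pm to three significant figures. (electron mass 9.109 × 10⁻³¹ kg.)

KE = eV = 1.602 × 10⁻¹⁹ × 20.20 = 3.236 × 10⁻¹⁸ J.
p = √(2mKE) = √(2 × 9.109 × 10⁻³¹ × 3.236 × 10⁻¹⁸) = 2.428 × 10⁻²⁴ kg·m/s.
λ = h/p = 6.626 × 10⁻³⁴ / 2.428 × 10⁻²⁴ = 2.73 × 10⁻¹⁰ m = 273 pm.

λ = 273 pm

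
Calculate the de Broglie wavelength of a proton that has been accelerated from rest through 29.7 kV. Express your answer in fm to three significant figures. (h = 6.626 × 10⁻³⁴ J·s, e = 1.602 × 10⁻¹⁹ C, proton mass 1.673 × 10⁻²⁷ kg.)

λ = 166 fm

KE = eV = 1.602 × 10⁻¹⁹ × 2.970 × 10⁴ = 4.758 × 10⁻¹⁵ J.
p = √(2mKE) = √(2 × 1.673 × 10⁻²⁷ × 4.758 × 10⁻¹⁵) = 3.990 × 10⁻²¹ kg·m/s.
λ = h/p = 6.626 × 10⁻³⁴ / 3.990 × 10⁻²¹ = 1.66 × 10⁻¹³ m = 166 fm.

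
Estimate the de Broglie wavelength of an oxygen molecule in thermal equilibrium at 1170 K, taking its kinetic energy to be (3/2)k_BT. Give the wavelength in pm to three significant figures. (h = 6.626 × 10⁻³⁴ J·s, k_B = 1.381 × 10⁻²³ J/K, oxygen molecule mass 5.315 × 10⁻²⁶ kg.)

KE = (3/2)k_BT = 1.5 × 1.381 × 10⁻²³ × 1170 = 2.424 × 10⁻²⁰ J.
p = √(2mKE) = √(2 × 5.315 × 10⁻²⁶ × 2.424 × 10⁻²⁰) = 5.076 × 10⁻²³ kg·m/s.
λ = h/p = 1.31 × 10⁻¹¹ m = 13.1 pm.

λ = 13.1 pm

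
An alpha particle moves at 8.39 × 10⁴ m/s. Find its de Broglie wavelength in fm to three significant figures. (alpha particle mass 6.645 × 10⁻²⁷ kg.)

λ = 1190 fm

p = mv = 6.645 × 10⁻²⁷ × 8.39 × 10⁴ = 5.575 × 10⁻²² kg·m/s.
λ = h/p = 6.626 × 10⁻³⁴ / 5.575 × 10⁻²² = 1.19 × 10⁻¹² m = 1190 fm.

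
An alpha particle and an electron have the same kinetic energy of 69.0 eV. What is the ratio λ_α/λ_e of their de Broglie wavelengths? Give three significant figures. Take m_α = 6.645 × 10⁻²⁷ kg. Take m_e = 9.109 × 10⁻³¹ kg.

λ_α/λ_e = 0.0117

At fixed KE, p = √(2mKE) so λ = h/p ∝ 1/√m.
λ_α/λ_e = √(m_e/m_α) = √(9.109 × 10⁻³¹/6.645 × 10⁻²⁷) = √(1.371 × 10⁻⁴) = 0.0117.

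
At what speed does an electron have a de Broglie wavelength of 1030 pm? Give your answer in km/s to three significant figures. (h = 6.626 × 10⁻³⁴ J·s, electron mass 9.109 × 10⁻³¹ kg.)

v = 706 km/s

p = h/λ = 6.626 × 10⁻³⁴ / 1.030 × 10⁻⁹ = 6.433 × 10⁻²⁵ kg·m/s.
v = p/m = 6.433 × 10⁻²⁵ / 9.109 × 10⁻³¹ = 7.06 × 10⁵ m/s = 706 km/s.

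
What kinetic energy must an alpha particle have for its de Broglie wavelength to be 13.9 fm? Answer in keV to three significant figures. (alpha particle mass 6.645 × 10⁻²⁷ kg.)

KE = 1070 keV

p = h/λ = 6.626 × 10⁻³⁴ / 1.390 × 10⁻¹⁴ = 4.767 × 10⁻²⁰ kg·m/s.
KE = p²/(2m) = (4.767 × 10⁻²⁰)² / (2 × 6.645 × 10⁻²⁷) = 1.710 × 10⁻¹³ J = 1070 keV.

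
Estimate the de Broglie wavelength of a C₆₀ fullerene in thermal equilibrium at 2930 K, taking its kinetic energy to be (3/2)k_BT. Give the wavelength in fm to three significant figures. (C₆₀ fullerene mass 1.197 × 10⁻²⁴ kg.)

λ = 1740 fm

KE = (3/2)k_BT = 1.5 × 1.381 × 10⁻²³ × 2930 = 6.069 × 10⁻²⁰ J.
p = √(2mKE) = √(2 × 1.197 × 10⁻²⁴ × 6.069 × 10⁻²⁰) = 3.812 × 10⁻²² kg·m/s.
λ = h/p = 1.74 × 10⁻¹² m = 1740 fm.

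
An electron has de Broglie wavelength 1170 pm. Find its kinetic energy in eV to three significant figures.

KE = 1.10 eV

p = h/λ = 6.626 × 10⁻³⁴ / 1.170 × 10⁻⁹ = 5.663 × 10⁻²⁵ kg·m/s.
KE = p²/(2m) = (5.663 × 10⁻²⁵)² / (2 × 9.109 × 10⁻³¹) = 1.760 × 10⁻¹⁹ J = 1.10 eV.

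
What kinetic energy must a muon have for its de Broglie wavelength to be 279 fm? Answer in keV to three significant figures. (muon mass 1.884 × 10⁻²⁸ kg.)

KE = 93.4 keV

p = h/λ = 6.626 × 10⁻³⁴ / 2.790 × 10⁻¹³ = 2.375 × 10⁻²¹ kg·m/s.
KE = p²/(2m) = (2.375 × 10⁻²¹)² / (2 × 1.884 × 10⁻²⁸) = 1.497 × 10⁻¹⁴ J = 93.4 keV.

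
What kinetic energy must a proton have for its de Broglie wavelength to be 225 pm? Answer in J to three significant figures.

p = h/λ = 6.626 × 10⁻³⁴ / 2.250 × 10⁻¹⁰ = 2.945 × 10⁻²⁴ kg·m/s.
KE = p²/(2m) = (2.945 × 10⁻²⁴)² / (2 × 1.673 × 10⁻²⁷) = 2.592 × 10⁻²¹ J = 2.59 × 10⁻²¹ J.

KE = 2.59 × 10⁻²¹ J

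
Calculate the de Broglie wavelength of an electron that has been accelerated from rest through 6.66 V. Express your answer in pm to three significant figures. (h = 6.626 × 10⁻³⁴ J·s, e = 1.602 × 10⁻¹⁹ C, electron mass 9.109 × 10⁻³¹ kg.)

λ = 475 pm

KE = eV = 1.602 × 10⁻¹⁹ × 6.660 = 1.067 × 10⁻¹⁸ J.
p = √(2mKE) = √(2 × 9.109 × 10⁻³¹ × 1.067 × 10⁻¹⁸) = 1.394 × 10⁻²⁴ kg·m/s.
λ = h/p = 6.626 × 10⁻³⁴ / 1.394 × 10⁻²⁴ = 4.75 × 10⁻¹⁰ m = 475 pm.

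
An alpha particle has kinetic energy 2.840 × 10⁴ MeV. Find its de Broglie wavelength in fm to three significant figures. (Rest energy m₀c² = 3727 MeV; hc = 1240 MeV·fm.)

Total energy E = KE + m₀c² = 2.840 × 10⁴ + 3727 = 32127 MeV.
(pc)² = E² − (m₀c²)² = (32127)² − (3727)² = 1.018 × 10⁹ MeV², so pc = 3.191 × 10⁴ MeV.
λ = hc/(pc) = 1240 MeV·fm / 3.191 × 10⁴ MeV = 0.0389 fm.

λ = 0.0389 fm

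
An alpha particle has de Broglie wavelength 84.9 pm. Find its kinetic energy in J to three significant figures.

KE = 4.58 × 10⁻²¹ J

p = h/λ = 6.626 × 10⁻³⁴ / 8.490 × 10⁻¹¹ = 7.804 × 10⁻²⁴ kg·m/s.
KE = p²/(2m) = (7.804 × 10⁻²⁴)² / (2 × 6.645 × 10⁻²⁷) = 4.583 × 10⁻²¹ J = 4.58 × 10⁻²¹ J.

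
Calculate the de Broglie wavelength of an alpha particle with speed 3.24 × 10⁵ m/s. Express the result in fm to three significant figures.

λ = 308 fm

p = mv = 6.645 × 10⁻²⁷ × 3.24 × 10⁵ = 2.153 × 10⁻²¹ kg·m/s.
λ = h/p = 6.626 × 10⁻³⁴ / 2.153 × 10⁻²¹ = 3.08 × 10⁻¹³ m = 308 fm.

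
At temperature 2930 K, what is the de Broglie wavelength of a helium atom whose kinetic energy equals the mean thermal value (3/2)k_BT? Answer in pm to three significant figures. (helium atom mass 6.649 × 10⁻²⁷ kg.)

KE = (3/2)k_BT = 1.5 × 1.381 × 10⁻²³ × 2930 = 6.069 × 10⁻²⁰ J.
p = √(2mKE) = √(2 × 6.649 × 10⁻²⁷ × 6.069 × 10⁻²⁰) = 2.841 × 10⁻²³ kg·m/s.
λ = h/p = 2.33 × 10⁻¹¹ m = 23.3 pm.

λ = 23.3 pm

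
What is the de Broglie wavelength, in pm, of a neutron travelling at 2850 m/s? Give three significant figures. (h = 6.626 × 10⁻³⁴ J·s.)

λ = 139 pm

p = mv = 1.675 × 10⁻²⁷ × 2850 = 4.774 × 10⁻²⁴ kg·m/s.
λ = h/p = 6.626 × 10⁻³⁴ / 4.774 × 10⁻²⁴ = 1.39 × 10⁻¹⁰ m = 139 pm.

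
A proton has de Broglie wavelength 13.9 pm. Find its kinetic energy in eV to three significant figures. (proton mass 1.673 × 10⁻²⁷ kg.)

p = h/λ = 6.626 × 10⁻³⁴ / 1.390 × 10⁻¹¹ = 4.767 × 10⁻²³ kg·m/s.
KE = p²/(2m) = (4.767 × 10⁻²³)² / (2 × 1.673 × 10⁻²⁷) = 6.791 × 10⁻¹⁹ J = 4.24 eV.

KE = 4.24 eV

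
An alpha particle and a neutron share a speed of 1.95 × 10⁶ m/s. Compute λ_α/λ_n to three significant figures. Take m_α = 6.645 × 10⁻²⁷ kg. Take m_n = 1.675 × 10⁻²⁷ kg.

λ_α/λ_n = 0.252

At fixed v, p = mv so λ = h/(mv) ∝ 1/m.
λ_α/λ_n = m_n/m_α = 1.675 × 10⁻²⁷/6.645 × 10⁻²⁷ = 0.252.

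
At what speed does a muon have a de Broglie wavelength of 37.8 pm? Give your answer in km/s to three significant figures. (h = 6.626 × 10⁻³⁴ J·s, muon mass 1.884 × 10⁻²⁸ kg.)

v = 93.0 km/s

p = h/λ = 6.626 × 10⁻³⁴ / 3.780 × 10⁻¹¹ = 1.753 × 10⁻²³ kg·m/s.
v = p/m = 1.753 × 10⁻²³ / 1.884 × 10⁻²⁸ = 9.30 × 10⁴ m/s = 93.0 km/s.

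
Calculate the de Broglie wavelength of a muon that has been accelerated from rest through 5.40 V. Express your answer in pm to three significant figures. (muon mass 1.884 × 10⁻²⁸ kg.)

λ = 36.7 pm

KE = eV = 1.602 × 10⁻¹⁹ × 5.400 = 8.651 × 10⁻¹⁹ J.
p = √(2mKE) = √(2 × 1.884 × 10⁻²⁸ × 8.651 × 10⁻¹⁹) = 1.805 × 10⁻²³ kg·m/s.
λ = h/p = 6.626 × 10⁻³⁴ / 1.805 × 10⁻²³ = 3.67 × 10⁻¹¹ m = 36.7 pm.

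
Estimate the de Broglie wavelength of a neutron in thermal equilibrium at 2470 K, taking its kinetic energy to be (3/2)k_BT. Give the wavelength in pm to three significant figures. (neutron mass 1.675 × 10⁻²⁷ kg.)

KE = (3/2)k_BT = 1.5 × 1.381 × 10⁻²³ × 2470 = 5.117 × 10⁻²⁰ J.
p = √(2mKE) = √(2 × 1.675 × 10⁻²⁷ × 5.117 × 10⁻²⁰) = 1.309 × 10⁻²³ kg·m/s.
λ = h/p = 5.06 × 10⁻¹¹ m = 50.6 pm.

λ = 50.6 pm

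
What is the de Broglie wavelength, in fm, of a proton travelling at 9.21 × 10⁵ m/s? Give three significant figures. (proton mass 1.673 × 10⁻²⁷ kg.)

λ = 430 fm

p = mv = 1.673 × 10⁻²⁷ × 9.21 × 10⁵ = 1.541 × 10⁻²¹ kg·m/s.
λ = h/p = 6.626 × 10⁻³⁴ / 1.541 × 10⁻²¹ = 4.30 × 10⁻¹³ m = 430 fm.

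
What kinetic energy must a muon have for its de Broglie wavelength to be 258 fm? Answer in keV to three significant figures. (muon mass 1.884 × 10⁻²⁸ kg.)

KE = 109 keV

p = h/λ = 6.626 × 10⁻³⁴ / 2.580 × 10⁻¹³ = 2.568 × 10⁻²¹ kg·m/s.
KE = p²/(2m) = (2.568 × 10⁻²¹)² / (2 × 1.884 × 10⁻²⁸) = 1.750 × 10⁻¹⁴ J = 109 keV.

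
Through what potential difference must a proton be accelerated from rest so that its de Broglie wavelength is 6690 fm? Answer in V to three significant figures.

V = 18.3 V

p = h/λ = 6.626 × 10⁻³⁴ / 6.690 × 10⁻¹² = 9.904 × 10⁻²³ kg·m/s.
KE = p²/(2m) = 2.932 × 10⁻¹⁸ J.
V = KE/e = 2.932 × 10⁻¹⁸ / (1.602 × 10⁻¹⁹) = 18.3 V.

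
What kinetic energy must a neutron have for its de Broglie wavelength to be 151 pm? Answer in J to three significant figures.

KE = 5.75 × 10⁻²¹ J

p = h/λ = 6.626 × 10⁻³⁴ / 1.510 × 10⁻¹⁰ = 4.388 × 10⁻²⁴ kg·m/s.
KE = p²/(2m) = (4.388 × 10⁻²⁴)² / (2 × 1.675 × 10⁻²⁷) = 5.748 × 10⁻²¹ J = 5.75 × 10⁻²¹ J.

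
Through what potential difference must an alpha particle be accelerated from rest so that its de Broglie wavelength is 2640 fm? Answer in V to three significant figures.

p = h/λ = 6.626 × 10⁻³⁴ / 2.640 × 10⁻¹² = 2.510 × 10⁻²² kg·m/s.
KE = p²/(2m) = 4.740 × 10⁻¹⁸ J.
V = KE/2e = 4.740 × 10⁻¹⁸ / (2 × 1.602 × 10⁻¹⁹) = 14.8 V.

V = 14.8 V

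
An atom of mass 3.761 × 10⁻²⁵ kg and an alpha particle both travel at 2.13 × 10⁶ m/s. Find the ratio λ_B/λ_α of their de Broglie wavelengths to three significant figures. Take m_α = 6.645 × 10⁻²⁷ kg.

At fixed v, p = mv so λ = h/(mv) ∝ 1/m.
λ_B/λ_α = m_α/m_B = 6.645 × 10⁻²⁷/3.761 × 10⁻²⁵ = 0.0177.

λ_B/λ_α = 0.0177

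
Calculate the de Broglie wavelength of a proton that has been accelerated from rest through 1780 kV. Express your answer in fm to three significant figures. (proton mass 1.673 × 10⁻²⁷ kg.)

λ = 21.5 fm

KE = eV = 1.602 × 10⁻¹⁹ × 1.780 × 10⁶ = 2.852 × 10⁻¹³ J.
p = √(2mKE) = √(2 × 1.673 × 10⁻²⁷ × 2.852 × 10⁻¹³) = 3.089 × 10⁻²⁰ kg·m/s.
λ = h/p = 6.626 × 10⁻³⁴ / 3.089 × 10⁻²⁰ = 2.15 × 10⁻¹⁴ m = 21.5 fm.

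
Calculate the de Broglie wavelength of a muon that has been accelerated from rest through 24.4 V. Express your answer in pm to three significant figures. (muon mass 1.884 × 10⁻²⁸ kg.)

KE = eV = 1.602 × 10⁻¹⁹ × 24.40 = 3.909 × 10⁻¹⁸ J.
p = √(2mKE) = √(2 × 1.884 × 10⁻²⁸ × 3.909 × 10⁻¹⁸) = 3.838 × 10⁻²³ kg·m/s.
λ = h/p = 6.626 × 10⁻³⁴ / 3.838 × 10⁻²³ = 1.73 × 10⁻¹¹ m = 17.3 pm.

λ = 17.3 pm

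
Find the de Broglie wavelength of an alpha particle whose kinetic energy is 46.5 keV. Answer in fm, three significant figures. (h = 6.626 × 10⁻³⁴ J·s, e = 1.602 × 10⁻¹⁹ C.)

λ = 66.6 fm

KE = 46.5 keV = 7.449 × 10⁻¹⁵ J.
p = √(2mKE) = √(2 × 6.645 × 10⁻²⁷ × 7.449 × 10⁻¹⁵) = 9.950 × 10⁻²¹ kg·m/s.
λ = h/p = 6.626 × 10⁻³⁴ / 9.950 × 10⁻²¹ = 6.66 × 10⁻¹⁴ m = 66.6 fm.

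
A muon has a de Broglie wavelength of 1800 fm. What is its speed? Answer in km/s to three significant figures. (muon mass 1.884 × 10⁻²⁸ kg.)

v = 1950 km/s

p = h/λ = 6.626 × 10⁻³⁴ / 1.800 × 10⁻¹² = 3.681 × 10⁻²² kg·m/s.
v = p/m = 3.681 × 10⁻²² / 1.884 × 10⁻²⁸ = 1.95 × 10⁶ m/s = 1950 km/s.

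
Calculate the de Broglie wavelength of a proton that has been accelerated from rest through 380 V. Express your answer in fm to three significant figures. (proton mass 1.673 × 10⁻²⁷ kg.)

KE = eV = 1.602 × 10⁻¹⁹ × 380.0 = 6.088 × 10⁻¹⁷ J.
p = √(2mKE) = √(2 × 1.673 × 10⁻²⁷ × 6.088 × 10⁻¹⁷) = 4.513 × 10⁻²² kg·m/s.
λ = h/p = 6.626 × 10⁻³⁴ / 4.513 × 10⁻²² = 1.47 × 10⁻¹² m = 1470 fm.

λ = 1470 fm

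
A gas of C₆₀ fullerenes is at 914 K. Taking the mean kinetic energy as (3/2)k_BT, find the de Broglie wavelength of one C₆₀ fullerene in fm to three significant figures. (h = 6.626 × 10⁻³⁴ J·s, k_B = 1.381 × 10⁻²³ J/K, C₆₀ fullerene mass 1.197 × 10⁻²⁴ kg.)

λ = 3110 fm

KE = (3/2)k_BT = 1.5 × 1.381 × 10⁻²³ × 914 = 1.893 × 10⁻²⁰ J.
p = √(2mKE) = √(2 × 1.197 × 10⁻²⁴ × 1.893 × 10⁻²⁰) = 2.129 × 10⁻²² kg·m/s.
λ = h/p = 3.11 × 10⁻¹² m = 3110 fm.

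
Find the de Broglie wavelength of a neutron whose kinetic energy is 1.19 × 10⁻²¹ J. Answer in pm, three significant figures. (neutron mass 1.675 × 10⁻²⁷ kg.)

λ = 332 pm

p = √(2mKE) = √(2 × 1.675 × 10⁻²⁷ × 1.190 × 10⁻²¹) = 1.997 × 10⁻²⁴ kg·m/s.
λ = h/p = 6.626 × 10⁻³⁴ / 1.997 × 10⁻²⁴ = 3.32 × 10⁻¹⁰ m = 332 pm.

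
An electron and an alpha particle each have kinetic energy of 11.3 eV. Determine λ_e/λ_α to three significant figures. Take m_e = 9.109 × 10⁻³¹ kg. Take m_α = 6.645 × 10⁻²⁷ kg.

At fixed KE, p = √(2mKE) so λ = h/p ∝ 1/√m.
λ_e/λ_α = √(m_α/m_e) = √(6.645 × 10⁻²⁷/9.109 × 10⁻³¹) = √(7295) = 85.4.

λ_e/λ_α = 85.4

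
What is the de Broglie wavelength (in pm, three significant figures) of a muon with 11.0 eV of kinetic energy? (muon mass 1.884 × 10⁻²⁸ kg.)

KE = 11.0 eV = 1.762 × 10⁻¹⁸ J.
p = √(2mKE) = √(2 × 1.884 × 10⁻²⁸ × 1.762 × 10⁻¹⁸) = 2.577 × 10⁻²³ kg·m/s.
λ = h/p = 6.626 × 10⁻³⁴ / 2.577 × 10⁻²³ = 2.57 × 10⁻¹¹ m = 25.7 pm.

λ = 25.7 pm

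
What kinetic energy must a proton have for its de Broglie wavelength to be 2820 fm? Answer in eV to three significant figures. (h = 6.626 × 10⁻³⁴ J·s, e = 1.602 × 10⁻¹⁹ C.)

KE = 103 eV

p = h/λ = 6.626 × 10⁻³⁴ / 2.820 × 10⁻¹² = 2.350 × 10⁻²² kg·m/s.
KE = p²/(2m) = (2.350 × 10⁻²²)² / (2 × 1.673 × 10⁻²⁷) = 1.650 × 10⁻¹⁷ J = 103 eV.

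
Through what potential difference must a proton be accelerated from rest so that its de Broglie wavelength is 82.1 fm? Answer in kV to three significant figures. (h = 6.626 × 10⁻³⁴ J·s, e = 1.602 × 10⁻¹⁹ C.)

p = h/λ = 6.626 × 10⁻³⁴ / 8.210 × 10⁻¹⁴ = 8.071 × 10⁻²¹ kg·m/s.
KE = p²/(2m) = 1.947 × 10⁻¹⁴ J.
V = KE/e = 1.947 × 10⁻¹⁴ / (1.602 × 10⁻¹⁹) = 122 kV.

V = 122 kV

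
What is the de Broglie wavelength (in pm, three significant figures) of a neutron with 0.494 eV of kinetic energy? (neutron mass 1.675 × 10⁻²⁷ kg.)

KE = 0.494 eV = 7.914 × 10⁻²⁰ J.
p = √(2mKE) = √(2 × 1.675 × 10⁻²⁷ × 7.914 × 10⁻²⁰) = 1.628 × 10⁻²³ kg·m/s.
λ = h/p = 6.626 × 10⁻³⁴ / 1.628 × 10⁻²³ = 4.07 × 10⁻¹¹ m = 40.7 pm.

λ = 40.7 pm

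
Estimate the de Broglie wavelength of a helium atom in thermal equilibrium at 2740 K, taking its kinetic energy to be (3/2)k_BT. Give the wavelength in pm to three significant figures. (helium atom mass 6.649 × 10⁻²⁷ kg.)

KE = (3/2)k_BT = 1.5 × 1.381 × 10⁻²³ × 2740 = 5.676 × 10⁻²⁰ J.
p = √(2mKE) = √(2 × 6.649 × 10⁻²⁷ × 5.676 × 10⁻²⁰) = 2.747 × 10⁻²³ kg·m/s.
λ = h/p = 2.41 × 10⁻¹¹ m = 24.1 pm.

λ = 24.1 pm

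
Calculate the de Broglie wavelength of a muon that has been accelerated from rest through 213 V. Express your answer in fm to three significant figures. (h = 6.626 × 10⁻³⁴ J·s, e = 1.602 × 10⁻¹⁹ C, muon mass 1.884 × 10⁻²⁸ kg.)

KE = eV = 1.602 × 10⁻¹⁹ × 213.0 = 3.412 × 10⁻¹⁷ J.
p = √(2mKE) = √(2 × 1.884 × 10⁻²⁸ × 3.412 × 10⁻¹⁷) = 1.134 × 10⁻²² kg·m/s.
λ = h/p = 6.626 × 10⁻³⁴ / 1.134 × 10⁻²² = 5.84 × 10⁻¹² m = 5840 fm.

λ = 5840 fm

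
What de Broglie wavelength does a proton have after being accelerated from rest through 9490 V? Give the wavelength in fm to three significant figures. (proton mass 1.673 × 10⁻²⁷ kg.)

λ = 294 fm

KE = eV = 1.602 × 10⁻¹⁹ × 9490 = 1.520 × 10⁻¹⁵ J.
p = √(2mKE) = √(2 × 1.673 × 10⁻²⁷ × 1.520 × 10⁻¹⁵) = 2.255 × 10⁻²¹ kg·m/s.
λ = h/p = 6.626 × 10⁻³⁴ / 2.255 × 10⁻²¹ = 2.94 × 10⁻¹³ m = 294 fm.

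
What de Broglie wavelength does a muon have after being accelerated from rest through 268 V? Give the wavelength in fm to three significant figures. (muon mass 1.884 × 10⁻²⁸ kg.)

KE = eV = 1.602 × 10⁻¹⁹ × 268.0 = 4.293 × 10⁻¹⁷ J.
p = √(2mKE) = √(2 × 1.884 × 10⁻²⁸ × 4.293 × 10⁻¹⁷) = 1.272 × 10⁻²² kg·m/s.
λ = h/p = 6.626 × 10⁻³⁴ / 1.272 × 10⁻²² = 5.21 × 10⁻¹² m = 5210 fm.

λ = 5210 fm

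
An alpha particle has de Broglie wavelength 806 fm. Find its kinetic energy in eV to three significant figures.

KE = 317 eV

p = h/λ = 6.626 × 10⁻³⁴ / 8.060 × 10⁻¹³ = 8.221 × 10⁻²² kg·m/s.
KE = p²/(2m) = (8.221 × 10⁻²²)² / (2 × 6.645 × 10⁻²⁷) = 5.085 × 10⁻¹⁷ J = 317 eV.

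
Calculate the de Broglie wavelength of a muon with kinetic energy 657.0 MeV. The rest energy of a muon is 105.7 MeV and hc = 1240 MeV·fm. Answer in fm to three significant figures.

Total energy E = KE + m₀c² = 657.0 + 105.7 = 762.7 MeV.
(pc)² = E² − (m₀c²)² = (762.7)² − (105.7)² = 5.705 × 10⁵ MeV², so pc = 755.3 MeV.
λ = hc/(pc) = 1240 MeV·fm / 755.3 MeV = 1.64 fm.

λ = 1.64 fm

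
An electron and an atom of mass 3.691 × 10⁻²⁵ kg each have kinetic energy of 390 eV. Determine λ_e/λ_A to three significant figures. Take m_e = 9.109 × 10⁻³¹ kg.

λ_e/λ_A = 637

At fixed KE, p = √(2mKE) so λ = h/p ∝ 1/√m.
λ_e/λ_A = √(m_A/m_e) = √(3.691 × 10⁻²⁵/9.109 × 10⁻³¹) = √(4.052 × 10⁵) = 637.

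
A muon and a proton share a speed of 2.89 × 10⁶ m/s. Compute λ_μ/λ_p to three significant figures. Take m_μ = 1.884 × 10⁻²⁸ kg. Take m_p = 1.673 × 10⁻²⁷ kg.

λ_μ/λ_p = 8.88

At fixed v, p = mv so λ = h/(mv) ∝ 1/m.
λ_μ/λ_p = m_p/m_μ = 1.673 × 10⁻²⁷/1.884 × 10⁻²⁸ = 8.88.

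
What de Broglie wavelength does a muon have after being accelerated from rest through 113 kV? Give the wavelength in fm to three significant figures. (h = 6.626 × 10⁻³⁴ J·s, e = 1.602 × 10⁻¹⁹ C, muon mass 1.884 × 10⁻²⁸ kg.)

KE = eV = 1.602 × 10⁻¹⁹ × 1.130 × 10⁵ = 1.810 × 10⁻¹⁴ J.
p = √(2mKE) = √(2 × 1.884 × 10⁻²⁸ × 1.810 × 10⁻¹⁴) = 2.612 × 10⁻²¹ kg·m/s.
λ = h/p = 6.626 × 10⁻³⁴ / 2.612 × 10⁻²¹ = 2.54 × 10⁻¹³ m = 254 fm.

λ = 254 fm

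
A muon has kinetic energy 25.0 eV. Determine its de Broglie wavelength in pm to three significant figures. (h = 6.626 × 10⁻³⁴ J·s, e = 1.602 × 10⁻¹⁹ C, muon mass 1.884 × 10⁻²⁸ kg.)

λ = 17.1 pm

KE = 25.0 eV = 4.005 × 10⁻¹⁸ J.
p = √(2mKE) = √(2 × 1.884 × 10⁻²⁸ × 4.005 × 10⁻¹⁸) = 3.885 × 10⁻²³ kg·m/s.
λ = h/p = 6.626 × 10⁻³⁴ / 3.885 × 10⁻²³ = 1.71 × 10⁻¹¹ m = 17.1 pm.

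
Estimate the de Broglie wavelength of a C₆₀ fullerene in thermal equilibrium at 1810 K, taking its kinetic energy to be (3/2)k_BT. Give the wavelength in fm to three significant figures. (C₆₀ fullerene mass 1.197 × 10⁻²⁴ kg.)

λ = 2210 fm

KE = (3/2)k_BT = 1.5 × 1.381 × 10⁻²³ × 1810 = 3.749 × 10⁻²⁰ J.
p = √(2mKE) = √(2 × 1.197 × 10⁻²⁴ × 3.749 × 10⁻²⁰) = 2.996 × 10⁻²² kg·m/s.
λ = h/p = 2.21 × 10⁻¹² m = 2210 fm.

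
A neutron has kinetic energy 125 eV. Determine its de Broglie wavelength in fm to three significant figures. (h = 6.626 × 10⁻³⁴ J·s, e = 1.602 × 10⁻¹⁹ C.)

KE = 125 eV = 2.003 × 10⁻¹⁷ J.
p = √(2mKE) = √(2 × 1.675 × 10⁻²⁷ × 2.003 × 10⁻¹⁷) = 2.590 × 10⁻²² kg·m/s.
λ = h/p = 6.626 × 10⁻³⁴ / 2.590 × 10⁻²² = 2.56 × 10⁻¹² m = 2560 fm.

λ = 2560 fm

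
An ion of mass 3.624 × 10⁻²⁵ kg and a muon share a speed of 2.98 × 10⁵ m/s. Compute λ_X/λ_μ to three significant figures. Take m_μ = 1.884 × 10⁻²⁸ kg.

λ_X/λ_μ = 5.20 × 10⁻⁴

At fixed v, p = mv so λ = h/(mv) ∝ 1/m.
λ_X/λ_μ = m_μ/m_X = 1.884 × 10⁻²⁸/3.624 × 10⁻²⁵ = 5.20 × 10⁻⁴.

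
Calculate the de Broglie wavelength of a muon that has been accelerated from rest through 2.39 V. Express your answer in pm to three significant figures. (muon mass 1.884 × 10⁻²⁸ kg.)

λ = 55.2 pm

KE = eV = 1.602 × 10⁻¹⁹ × 2.390 = 3.829 × 10⁻¹⁹ J.
p = √(2mKE) = √(2 × 1.884 × 10⁻²⁸ × 3.829 × 10⁻¹⁹) = 1.201 × 10⁻²³ kg·m/s.
λ = h/p = 6.626 × 10⁻³⁴ / 1.201 × 10⁻²³ = 5.52 × 10⁻¹¹ m = 55.2 pm.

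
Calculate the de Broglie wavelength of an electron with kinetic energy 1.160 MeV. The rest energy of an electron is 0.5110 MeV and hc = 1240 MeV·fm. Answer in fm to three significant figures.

Total energy E = KE + m₀c² = 1.160 + 0.5110 = 1.6710 MeV.
(pc)² = E² − (m₀c²)² = (1.6710)² − (0.5110)² = 2.531 MeV², so pc = 1.591 MeV.
λ = hc/(pc) = 1240 MeV·fm / 1.591 MeV = 779 fm.

λ = 779 fm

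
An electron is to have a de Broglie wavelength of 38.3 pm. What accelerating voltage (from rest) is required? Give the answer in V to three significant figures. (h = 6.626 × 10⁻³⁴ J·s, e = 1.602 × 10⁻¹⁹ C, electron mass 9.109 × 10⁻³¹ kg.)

p = h/λ = 6.626 × 10⁻³⁴ / 3.830 × 10⁻¹¹ = 1.730 × 10⁻²³ kg·m/s.
KE = p²/(2m) = 1.643 × 10⁻¹⁶ J.
V = KE/e = 1.643 × 10⁻¹⁶ / (1.602 × 10⁻¹⁹) = 1030 V.

V = 1030 V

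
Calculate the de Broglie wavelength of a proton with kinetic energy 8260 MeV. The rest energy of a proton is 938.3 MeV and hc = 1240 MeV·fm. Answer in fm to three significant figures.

λ = 0.136 fm

Total energy E = KE + m₀c² = 8260 + 938.3 = 9198.3 MeV.
(pc)² = E² − (m₀c²)² = (9198.3)² − (938.3)² = 8.373 × 10⁷ MeV², so pc = 9150 MeV.
λ = hc/(pc) = 1240 MeV·fm / 9150 MeV = 0.136 fm.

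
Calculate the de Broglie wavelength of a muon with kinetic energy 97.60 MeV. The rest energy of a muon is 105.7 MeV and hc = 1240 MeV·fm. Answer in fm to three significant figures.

λ = 7.14 fm

Total energy E = KE + m₀c² = 97.60 + 105.7 = 203.30 MeV.
(pc)² = E² − (m₀c²)² = (203.30)² − (105.7)² = 3.016 × 10⁴ MeV², so pc = 173.7 MeV.
λ = hc/(pc) = 1240 MeV·fm / 173.7 MeV = 7.14 fm.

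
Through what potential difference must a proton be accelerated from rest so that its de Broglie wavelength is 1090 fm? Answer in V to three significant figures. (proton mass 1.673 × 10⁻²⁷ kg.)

V = 689 V

p = h/λ = 6.626 × 10⁻³⁴ / 1.090 × 10⁻¹² = 6.079 × 10⁻²² kg·m/s.
KE = p²/(2m) = 1.104 × 10⁻¹⁶ J.
V = KE/e = 1.104 × 10⁻¹⁶ / (1.602 × 10⁻¹⁹) = 689 V.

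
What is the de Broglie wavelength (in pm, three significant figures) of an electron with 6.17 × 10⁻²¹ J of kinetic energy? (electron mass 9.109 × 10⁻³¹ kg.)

p = √(2mKE) = √(2 × 9.109 × 10⁻³¹ × 6.170 × 10⁻²¹) = 1.060 × 10⁻²⁵ kg·m/s.
λ = h/p = 6.626 × 10⁻³⁴ / 1.060 × 10⁻²⁵ = 6.25 × 10⁻⁹ m = 6250 pm.

λ = 6250 pm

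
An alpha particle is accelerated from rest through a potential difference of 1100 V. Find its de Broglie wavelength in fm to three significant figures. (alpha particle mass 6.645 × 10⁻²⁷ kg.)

λ = 306 fm

KE = 2eV = 2 × 1.602 × 10⁻¹⁹ × 1100 = 3.524 × 10⁻¹⁶ J.
p = √(2mKE) = √(2 × 6.645 × 10⁻²⁷ × 3.524 × 10⁻¹⁶) = 2.164 × 10⁻²¹ kg·m/s.
λ = h/p = 6.626 × 10⁻³⁴ / 2.164 × 10⁻²¹ = 3.06 × 10⁻¹³ m = 306 fm.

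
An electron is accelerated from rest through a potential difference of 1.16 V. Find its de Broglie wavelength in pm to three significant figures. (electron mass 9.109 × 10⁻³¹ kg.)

λ = 1140 pm

KE = eV = 1.602 × 10⁻¹⁹ × 1.160 = 1.858 × 10⁻¹⁹ J.
p = √(2mKE) = √(2 × 9.109 × 10⁻³¹ × 1.858 × 10⁻¹⁹) = 5.818 × 10⁻²⁵ kg·m/s.
λ = h/p = 6.626 × 10⁻³⁴ / 5.818 × 10⁻²⁵ = 1.14 × 10⁻⁹ m = 1140 pm.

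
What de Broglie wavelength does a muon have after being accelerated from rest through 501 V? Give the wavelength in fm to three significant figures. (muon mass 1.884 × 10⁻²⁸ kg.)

λ = 3810 fm

KE = eV = 1.602 × 10⁻¹⁹ × 501.0 = 8.026 × 10⁻¹⁷ J.
p = √(2mKE) = √(2 × 1.884 × 10⁻²⁸ × 8.026 × 10⁻¹⁷) = 1.739 × 10⁻²² kg·m/s.
λ = h/p = 6.626 × 10⁻³⁴ / 1.739 × 10⁻²² = 3.81 × 10⁻¹² m = 3810 fm.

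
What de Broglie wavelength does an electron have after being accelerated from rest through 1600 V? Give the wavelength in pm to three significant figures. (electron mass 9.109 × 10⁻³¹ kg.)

λ = 30.7 pm

KE = eV = 1.602 × 10⁻¹⁹ × 1600 = 2.563 × 10⁻¹⁶ J.
p = √(2mKE) = √(2 × 9.109 × 10⁻³¹ × 2.563 × 10⁻¹⁶) = 2.161 × 10⁻²³ kg·m/s.
λ = h/p = 6.626 × 10⁻³⁴ / 2.161 × 10⁻²³ = 3.07 × 10⁻¹¹ m = 30.7 pm.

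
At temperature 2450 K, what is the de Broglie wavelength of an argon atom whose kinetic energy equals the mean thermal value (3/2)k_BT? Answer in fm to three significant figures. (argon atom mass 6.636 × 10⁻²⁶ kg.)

KE = (3/2)k_BT = 1.5 × 1.381 × 10⁻²³ × 2450 = 5.075 × 10⁻²⁰ J.
p = √(2mKE) = √(2 × 6.636 × 10⁻²⁶ × 5.075 × 10⁻²⁰) = 8.207 × 10⁻²³ kg·m/s.
λ = h/p = 8.07 × 10⁻¹² m = 8070 fm.

λ = 8070 fm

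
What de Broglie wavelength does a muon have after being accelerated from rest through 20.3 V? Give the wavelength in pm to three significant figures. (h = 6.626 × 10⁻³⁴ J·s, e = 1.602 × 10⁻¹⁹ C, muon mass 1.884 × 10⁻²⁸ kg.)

λ = 18.9 pm

KE = eV = 1.602 × 10⁻¹⁹ × 20.30 = 3.252 × 10⁻¹⁸ J.
p = √(2mKE) = √(2 × 1.884 × 10⁻²⁸ × 3.252 × 10⁻¹⁸) = 3.501 × 10⁻²³ kg·m/s.
λ = h/p = 6.626 × 10⁻³⁴ / 3.501 × 10⁻²³ = 1.89 × 10⁻¹¹ m = 18.9 pm.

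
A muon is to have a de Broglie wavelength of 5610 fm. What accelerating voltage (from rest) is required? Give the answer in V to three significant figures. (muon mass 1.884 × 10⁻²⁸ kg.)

V = 231 V

p = h/λ = 6.626 × 10⁻³⁴ / 5.610 × 10⁻¹² = 1.181 × 10⁻²² kg·m/s.
KE = p²/(2m) = 3.702 × 10⁻¹⁷ J.
V = KE/e = 3.702 × 10⁻¹⁷ / (1.602 × 10⁻¹⁹) = 231 V.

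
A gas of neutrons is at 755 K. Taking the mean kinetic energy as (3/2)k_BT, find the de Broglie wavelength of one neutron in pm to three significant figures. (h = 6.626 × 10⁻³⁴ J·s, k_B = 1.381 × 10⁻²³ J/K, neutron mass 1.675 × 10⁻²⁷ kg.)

λ = 91.5 pm

KE = (3/2)k_BT = 1.5 × 1.381 × 10⁻²³ × 755 = 1.564 × 10⁻²⁰ J.
p = √(2mKE) = √(2 × 1.675 × 10⁻²⁷ × 1.564 × 10⁻²⁰) = 7.238 × 10⁻²⁴ kg·m/s.
λ = h/p = 9.15 × 10⁻¹¹ m = 91.5 pm.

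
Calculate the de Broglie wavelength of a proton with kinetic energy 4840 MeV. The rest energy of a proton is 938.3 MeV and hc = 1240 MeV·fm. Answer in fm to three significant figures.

Total energy E = KE + m₀c² = 4840 + 938.3 = 5778.3 MeV.
(pc)² = E² − (m₀c²)² = (5778.3)² − (938.3)² = 3.251 × 10⁷ MeV², so pc = 5702 MeV.
λ = hc/(pc) = 1240 MeV·fm / 5702 MeV = 0.217 fm.

λ = 0.217 fm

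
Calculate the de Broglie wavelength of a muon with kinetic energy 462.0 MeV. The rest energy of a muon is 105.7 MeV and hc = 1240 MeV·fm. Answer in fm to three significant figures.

Total energy E = KE + m₀c² = 462.0 + 105.7 = 567.7 MeV.
(pc)² = E² − (m₀c²)² = (567.7)² − (105.7)² = 3.111 × 10⁵ MeV², so pc = 557.8 MeV.
λ = hc/(pc) = 1240 MeV·fm / 557.8 MeV = 2.22 fm.

λ = 2.22 fm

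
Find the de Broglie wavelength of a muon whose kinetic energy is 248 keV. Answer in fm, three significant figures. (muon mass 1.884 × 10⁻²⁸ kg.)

KE = 248 keV = 3.973 × 10⁻¹⁴ J.
p = √(2mKE) = √(2 × 1.884 × 10⁻²⁸ × 3.973 × 10⁻¹⁴) = 3.869 × 10⁻²¹ kg·m/s.
λ = h/p = 6.626 × 10⁻³⁴ / 3.869 × 10⁻²¹ = 1.71 × 10⁻¹³ m = 171 fm.

λ = 171 fm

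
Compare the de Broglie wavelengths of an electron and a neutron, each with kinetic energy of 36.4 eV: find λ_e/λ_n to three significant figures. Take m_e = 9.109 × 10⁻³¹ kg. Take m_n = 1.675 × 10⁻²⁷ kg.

λ_e/λ_n = 42.9

At fixed KE, p = √(2mKE) so λ = h/p ∝ 1/√m.
λ_e/λ_n = √(m_n/m_e) = √(1.675 × 10⁻²⁷/9.109 × 10⁻³¹) = √(1839) = 42.9.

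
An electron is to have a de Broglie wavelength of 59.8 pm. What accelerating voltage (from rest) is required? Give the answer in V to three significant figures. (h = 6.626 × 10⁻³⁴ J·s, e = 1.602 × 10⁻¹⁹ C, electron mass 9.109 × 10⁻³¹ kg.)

V = 421 V

p = h/λ = 6.626 × 10⁻³⁴ / 5.980 × 10⁻¹¹ = 1.108 × 10⁻²³ kg·m/s.
KE = p²/(2m) = 6.739 × 10⁻¹⁷ J.
V = KE/e = 6.739 × 10⁻¹⁷ / (1.602 × 10⁻¹⁹) = 421 V.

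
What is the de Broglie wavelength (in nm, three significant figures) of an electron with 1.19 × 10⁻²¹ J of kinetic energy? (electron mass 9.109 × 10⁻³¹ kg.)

λ = 14.2 nm

p = √(2mKE) = √(2 × 9.109 × 10⁻³¹ × 1.190 × 10⁻²¹) = 4.656 × 10⁻²⁶ kg·m/s.
λ = h/p = 6.626 × 10⁻³⁴ / 4.656 × 10⁻²⁶ = 1.42 × 10⁻⁸ m = 14.2 nm.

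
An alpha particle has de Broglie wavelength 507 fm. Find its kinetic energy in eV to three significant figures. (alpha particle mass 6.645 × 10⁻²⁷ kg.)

KE = 802 eV

p = h/λ = 6.626 × 10⁻³⁴ / 5.070 × 10⁻¹³ = 1.307 × 10⁻²¹ kg·m/s.
KE = p²/(2m) = (1.307 × 10⁻²¹)² / (2 × 6.645 × 10⁻²⁷) = 1.285 × 10⁻¹⁶ J = 802 eV.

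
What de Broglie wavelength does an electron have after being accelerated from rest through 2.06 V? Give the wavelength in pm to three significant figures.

KE = eV = 1.602 × 10⁻¹⁹ × 2.060 = 3.300 × 10⁻¹⁹ J.
p = √(2mKE) = √(2 × 9.109 × 10⁻³¹ × 3.300 × 10⁻¹⁹) = 7.754 × 10⁻²⁵ kg·m/s.
λ = h/p = 6.626 × 10⁻³⁴ / 7.754 × 10⁻²⁵ = 8.55 × 10⁻¹⁰ m = 855 pm.

λ = 855 pm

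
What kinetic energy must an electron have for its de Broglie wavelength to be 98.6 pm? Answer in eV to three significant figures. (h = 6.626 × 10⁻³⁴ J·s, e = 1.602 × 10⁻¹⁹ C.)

p = h/λ = 6.626 × 10⁻³⁴ / 9.860 × 10⁻¹¹ = 6.720 × 10⁻²⁴ kg·m/s.
KE = p²/(2m) = (6.720 × 10⁻²⁴)² / (2 × 9.109 × 10⁻³¹) = 2.479 × 10⁻¹⁷ J = 155 eV.

KE = 155 eV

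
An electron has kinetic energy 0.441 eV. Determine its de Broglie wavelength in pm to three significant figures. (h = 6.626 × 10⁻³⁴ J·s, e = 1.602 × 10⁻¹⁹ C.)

KE = 0.441 eV = 7.065 × 10⁻²⁰ J.
p = √(2mKE) = √(2 × 9.109 × 10⁻³¹ × 7.065 × 10⁻²⁰) = 3.588 × 10⁻²⁵ kg·m/s.
λ = h/p = 6.626 × 10⁻³⁴ / 3.588 × 10⁻²⁵ = 1.85 × 10⁻⁹ m = 1850 pm.

λ = 1850 pm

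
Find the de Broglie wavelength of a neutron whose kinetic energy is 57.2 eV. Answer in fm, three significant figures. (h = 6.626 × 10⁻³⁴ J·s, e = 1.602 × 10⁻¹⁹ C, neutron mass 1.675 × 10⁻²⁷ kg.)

λ = 3780 fm

KE = 57.2 eV = 9.163 × 10⁻¹⁸ J.
p = √(2mKE) = √(2 × 1.675 × 10⁻²⁷ × 9.163 × 10⁻¹⁸) = 1.752 × 10⁻²² kg·m/s.
λ = h/p = 6.626 × 10⁻³⁴ / 1.752 × 10⁻²² = 3.78 × 10⁻¹² m = 3780 fm.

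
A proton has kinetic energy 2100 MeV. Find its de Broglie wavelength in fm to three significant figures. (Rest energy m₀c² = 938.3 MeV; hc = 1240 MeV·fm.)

λ = 0.429 fm

Total energy E = KE + m₀c² = 2100 + 938.3 = 3038.3 MeV.
(pc)² = E² − (m₀c²)² = (3038.3)² − (938.3)² = 8.351 × 10⁶ MeV², so pc = 2890 MeV.
λ = hc/(pc) = 1240 MeV·fm / 2890 MeV = 0.429 fm.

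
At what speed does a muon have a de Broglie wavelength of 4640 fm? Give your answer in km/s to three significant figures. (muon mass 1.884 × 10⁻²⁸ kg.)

v = 758 km/s

p = h/λ = 6.626 × 10⁻³⁴ / 4.640 × 10⁻¹² = 1.428 × 10⁻²² kg·m/s.
v = p/m = 1.428 × 10⁻²² / 1.884 × 10⁻²⁸ = 7.58 × 10⁵ m/s = 758 km/s.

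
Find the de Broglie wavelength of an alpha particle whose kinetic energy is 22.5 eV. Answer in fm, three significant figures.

λ = 3030 fm

KE = 22.5 eV = 3.604 × 10⁻¹⁸ J.
p = √(2mKE) = √(2 × 6.645 × 10⁻²⁷ × 3.604 × 10⁻¹⁸) = 2.189 × 10⁻²² kg·m/s.
λ = h/p = 6.626 × 10⁻³⁴ / 2.189 × 10⁻²² = 3.03 × 10⁻¹² m = 3030 fm.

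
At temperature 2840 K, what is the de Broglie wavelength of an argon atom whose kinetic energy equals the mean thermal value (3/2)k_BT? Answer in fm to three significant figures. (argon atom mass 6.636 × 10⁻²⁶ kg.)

KE = (3/2)k_BT = 1.5 × 1.381 × 10⁻²³ × 2840 = 5.883 × 10⁻²⁰ J.
p = √(2mKE) = √(2 × 6.636 × 10⁻²⁶ × 5.883 × 10⁻²⁰) = 8.836 × 10⁻²³ kg·m/s.
λ = h/p = 7.50 × 10⁻¹² m = 7500 fm.

λ = 7500 fm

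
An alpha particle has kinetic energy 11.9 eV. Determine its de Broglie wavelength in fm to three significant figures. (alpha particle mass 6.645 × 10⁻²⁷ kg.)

KE = 11.9 eV = 1.906 × 10⁻¹⁸ J.
p = √(2mKE) = √(2 × 6.645 × 10⁻²⁷ × 1.906 × 10⁻¹⁸) = 1.592 × 10⁻²² kg·m/s.
λ = h/p = 6.626 × 10⁻³⁴ / 1.592 × 10⁻²² = 4.16 × 10⁻¹² m = 4160 fm.

λ = 4160 fm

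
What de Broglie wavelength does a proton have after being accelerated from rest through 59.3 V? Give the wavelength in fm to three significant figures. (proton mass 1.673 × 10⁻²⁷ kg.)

KE = eV = 1.602 × 10⁻¹⁹ × 59.30 = 9.500 × 10⁻¹⁸ J.
p = √(2mKE) = √(2 × 1.673 × 10⁻²⁷ × 9.500 × 10⁻¹⁸) = 1.783 × 10⁻²² kg·m/s.
λ = h/p = 6.626 × 10⁻³⁴ / 1.783 × 10⁻²² = 3.72 × 10⁻¹² m = 3720 fm.

λ = 3720 fm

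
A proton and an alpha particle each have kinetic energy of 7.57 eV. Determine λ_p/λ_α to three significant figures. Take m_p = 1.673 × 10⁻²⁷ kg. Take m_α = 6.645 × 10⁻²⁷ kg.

At fixed KE, p = √(2mKE) so λ = h/p ∝ 1/√m.
λ_p/λ_α = √(m_α/m_p) = √(6.645 × 10⁻²⁷/1.673 × 10⁻²⁷) = √(3.972) = 1.99.

λ_p/λ_α = 1.99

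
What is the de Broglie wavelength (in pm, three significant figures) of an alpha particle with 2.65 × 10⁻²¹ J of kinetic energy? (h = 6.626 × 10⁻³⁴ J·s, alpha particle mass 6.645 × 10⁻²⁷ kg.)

p = √(2mKE) = √(2 × 6.645 × 10⁻²⁷ × 2.650 × 10⁻²¹) = 5.935 × 10⁻²⁴ kg·m/s.
λ = h/p = 6.626 × 10⁻³⁴ / 5.935 × 10⁻²⁴ = 1.12 × 10⁻¹⁰ m = 112 pm.

λ = 112 pm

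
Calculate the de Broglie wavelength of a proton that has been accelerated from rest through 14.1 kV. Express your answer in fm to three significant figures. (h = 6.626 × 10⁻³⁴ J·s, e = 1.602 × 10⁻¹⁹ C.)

λ = 241 fm

KE = eV = 1.602 × 10⁻¹⁹ × 1.410 × 10⁴ = 2.259 × 10⁻¹⁵ J.
p = √(2mKE) = √(2 × 1.673 × 10⁻²⁷ × 2.259 × 10⁻¹⁵) = 2.749 × 10⁻²¹ kg·m/s.
λ = h/p = 6.626 × 10⁻³⁴ / 2.749 × 10⁻²¹ = 2.41 × 10⁻¹³ m = 241 fm.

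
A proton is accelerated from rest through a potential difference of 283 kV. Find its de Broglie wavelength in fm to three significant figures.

λ = 53.8 fm

KE = eV = 1.602 × 10⁻¹⁹ × 2.830 × 10⁵ = 4.534 × 10⁻¹⁴ J.
p = √(2mKE) = √(2 × 1.673 × 10⁻²⁷ × 4.534 × 10⁻¹⁴) = 1.232 × 10⁻²⁰ kg·m/s.
λ = h/p = 6.626 × 10⁻³⁴ / 1.232 × 10⁻²⁰ = 5.38 × 10⁻¹⁴ m = 53.8 fm.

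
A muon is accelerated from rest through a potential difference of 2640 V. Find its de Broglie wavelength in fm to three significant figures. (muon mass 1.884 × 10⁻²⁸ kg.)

λ = 1660 fm

KE = eV = 1.602 × 10⁻¹⁹ × 2640 = 4.229 × 10⁻¹⁶ J.
p = √(2mKE) = √(2 × 1.884 × 10⁻²⁸ × 4.229 × 10⁻¹⁶) = 3.992 × 10⁻²² kg·m/s.
λ = h/p = 6.626 × 10⁻³⁴ / 3.992 × 10⁻²² = 1.66 × 10⁻¹² m = 1660 fm.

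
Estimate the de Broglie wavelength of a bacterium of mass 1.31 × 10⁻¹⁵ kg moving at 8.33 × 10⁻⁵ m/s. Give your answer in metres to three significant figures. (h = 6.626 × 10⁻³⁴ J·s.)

p = mv = 1.31 × 10⁻¹⁵ × 8.33 × 10⁻⁵ = 1.091 × 10⁻¹⁹ kg·m/s.
λ = h/p = 6.626 × 10⁻³⁴ / 1.091 × 10⁻¹⁹ = 6.07 × 10⁻¹⁵ m.

λ = 6.07 × 10⁻¹⁵ m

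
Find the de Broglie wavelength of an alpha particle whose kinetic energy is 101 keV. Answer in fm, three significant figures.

λ = 45.2 fm

KE = 101 keV = 1.618 × 10⁻¹⁴ J.
p = √(2mKE) = √(2 × 6.645 × 10⁻²⁷ × 1.618 × 10⁻¹⁴) = 1.466 × 10⁻²⁰ kg·m/s.
λ = h/p = 6.626 × 10⁻³⁴ / 1.466 × 10⁻²⁰ = 4.52 × 10⁻¹⁴ m = 45.2 fm.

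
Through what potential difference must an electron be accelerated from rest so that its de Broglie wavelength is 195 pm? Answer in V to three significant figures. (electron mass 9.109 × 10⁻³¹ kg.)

p = h/λ = 6.626 × 10⁻³⁴ / 1.950 × 10⁻¹⁰ = 3.398 × 10⁻²⁴ kg·m/s.
KE = p²/(2m) = 6.338 × 10⁻¹⁸ J.
V = KE/e = 6.338 × 10⁻¹⁸ / (1.602 × 10⁻¹⁹) = 39.6 V.

V = 39.6 V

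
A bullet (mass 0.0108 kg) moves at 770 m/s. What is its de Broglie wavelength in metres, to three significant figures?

λ = 7.97 × 10⁻³⁵ m

p = mv = 0.0108 × 770 = 8.316 kg·m/s.
λ = h/p = 6.626 × 10⁻³⁴ / 8.316 = 7.97 × 10⁻³⁵ m.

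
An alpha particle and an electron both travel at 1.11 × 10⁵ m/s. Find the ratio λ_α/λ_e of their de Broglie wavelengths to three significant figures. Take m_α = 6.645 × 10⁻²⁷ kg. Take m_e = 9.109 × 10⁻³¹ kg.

λ_α/λ_e = 1.37 × 10⁻⁴

At fixed v, p = mv so λ = h/(mv) ∝ 1/m.
λ_α/λ_e = m_e/m_α = 9.109 × 10⁻³¹/6.645 × 10⁻²⁷ = 1.37 × 10⁻⁴.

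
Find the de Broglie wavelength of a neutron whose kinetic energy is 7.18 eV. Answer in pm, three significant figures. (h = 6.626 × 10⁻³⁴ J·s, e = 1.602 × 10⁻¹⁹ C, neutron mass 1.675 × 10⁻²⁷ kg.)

KE = 7.18 eV = 1.150 × 10⁻¹⁸ J.
p = √(2mKE) = √(2 × 1.675 × 10⁻²⁷ × 1.150 × 10⁻¹⁸) = 6.207 × 10⁻²³ kg·m/s.
λ = h/p = 6.626 × 10⁻³⁴ / 6.207 × 10⁻²³ = 1.07 × 10⁻¹¹ m = 10.7 pm.

λ = 10.7 pm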